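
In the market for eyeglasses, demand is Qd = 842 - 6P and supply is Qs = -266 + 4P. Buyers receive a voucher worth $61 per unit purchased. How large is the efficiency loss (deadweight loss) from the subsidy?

Pre-subsidy: 842 - 6P = -266 + 4P gives P* = 110.8, Q* = 177.2.
With the rebate, buyers effectively pay Pb = Ps − 61, where Ps is the price sellers receive.
Demand in terms of Ps becomes Qd = 842 − 6(Ps − 61) = 1208 - 6Ps. Setting this equal to supply: 1208 - 6Ps = -266 + 4Ps, so Ps = 147.4.
Buyers pay Pb = 147.4 − 61 = 86.4; Q' = -266 + 4·147.4 = 323.6.
The subsidy expands output by 323.6 − 177.2 = 146.4 past the efficient level; on those units the gap between marginal cost and willingness to pay runs from 0 up to 61.
DWL = ½ × 61 × 146.4 = 4465.2.

Deadweight loss = $4465.2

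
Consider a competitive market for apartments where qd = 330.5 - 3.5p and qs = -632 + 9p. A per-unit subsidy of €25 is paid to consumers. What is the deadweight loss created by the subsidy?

Deadweight loss = €787.5

Pre-subsidy: 330.5 - 3.5p = -632 + 9p gives p* = 77, q* = 61.
With the rebate, buyers effectively pay pb = ps − 25, where ps is the price sellers receive.
Demand in terms of ps becomes qd = 330.5 − 3.5(ps − 25) = 418 - 3.5ps. Setting this equal to supply: 418 - 3.5ps = -632 + 9ps, so ps = 84.
Buyers pay pb = 84 − 25 = 59; q' = -632 + 9·84 = 124.
The subsidy expands output by 124 − 61 = 63 past the efficient level; on those units the gap between marginal cost and willingness to pay runs from 0 up to 25.
DWL = ½ × 25 × 63 = 787.5.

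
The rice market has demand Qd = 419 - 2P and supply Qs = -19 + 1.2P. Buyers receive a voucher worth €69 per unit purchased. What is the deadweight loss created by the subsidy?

Pre-subsidy: 419 - 2P = -19 + 1.2P gives P* = 136.875, Q* = 145.25.
With the rebate, buyers effectively pay Pb = Ps − 69, where Ps is the price sellers receive.
Demand in terms of Ps becomes Qd = 419 − 2(Ps − 69) = 557 - 2Ps. Setting this equal to supply: 557 - 2Ps = -19 + 1.2Ps, so Ps = 180.
Buyers pay Pb = 180 − 69 = 111; Q' = -19 + 1.2·180 = 197.
The subsidy expands output by 197 − 145.25 = 51.75 past the efficient level; on those units the gap between marginal cost and willingness to pay runs from 0 up to 69.
DWL = ½ × 69 × 51.75 = 1785.375.

Deadweight loss = €1785.375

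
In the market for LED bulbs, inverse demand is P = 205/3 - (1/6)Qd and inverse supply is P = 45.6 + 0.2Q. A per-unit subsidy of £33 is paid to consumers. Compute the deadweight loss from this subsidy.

Deadweight loss = £1485

Pre-subsidy: 205/3 - (1/6)Q = 45.6 + 0.2Q gives Q* = 62 and P* = 58.
With the rebate, buyers effectively pay Pb = Ps − 33, where Ps is the price sellers receive.
On the curves, Pb = 205/3 - (1/6)Q and Ps = 45.6 + 0.2Q; the wedge Ps − Pb = 33 gives 45.6 + 0.2Q − (205/3 - (1/6)Q) = 33, so Q' = 152.
Then Pb = 205/3 − (1/6)·152 = 43 and Ps = 45.6 + 0.2·152 = 76.
The subsidy expands output by 152 − 62 = 90 past the efficient level; on those units the gap between marginal cost and willingness to pay runs from 0 up to 33.
DWL = ½ × 33 × 90 = 1485.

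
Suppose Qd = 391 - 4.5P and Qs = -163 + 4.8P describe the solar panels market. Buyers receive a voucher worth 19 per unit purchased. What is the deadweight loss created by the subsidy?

Deadweight loss = 12996/31

Pre-subsidy: 391 - 4.5P = -163 + 4.8P gives P* = 5540/93, Q* = 3811/31.
With the rebate, buyers effectively pay Pb = Ps − 19, where Ps is the price sellers receive.
Demand in terms of Ps becomes Qd = 391 − 4.5(Ps − 19) = 476.5 - 4.5Ps. Setting this equal to supply: 476.5 - 4.5Ps = -163 + 4.8Ps, so Ps = 6395/93.
Buyers pay Pb = 6395/93 − 19 = 4628/93; Q' = -163 + 4.8·(6395/93) = 5179/31.
The subsidy expands output by 5179/31 − 3811/31 = 1368/31 past the efficient level; on those units the gap between marginal cost and willingness to pay runs from 0 up to 19.
DWL = ½ × 19 × 1368/31 = 12996/31.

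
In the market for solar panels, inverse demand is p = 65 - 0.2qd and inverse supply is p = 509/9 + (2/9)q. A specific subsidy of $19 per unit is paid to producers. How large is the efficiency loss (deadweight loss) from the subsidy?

Pre-subsidy: 65 - 0.2q = 509/9 + (2/9)q gives q* = 20 and p* = 61.
With the subsidy, sellers receive ps = pb + 19 for each unit, where pb is the price buyers pay.
On the curves, pb = 65 - 0.2q and ps = 509/9 + (2/9)q; the wedge ps − pb = 19 gives 509/9 + (2/9)q − (65 - 0.2q) = 19, so q' = 65.
Then pb = 65 − 0.2·65 = 52 and ps = 509/9 + (2/9)·65 = 71.
The subsidy expands output by 65 − 20 = 45 past the efficient level; on those units the gap between marginal cost and willingness to pay runs from 0 up to 19.
DWL = ½ × 19 × 45 = 427.5.

Deadweight loss = $427.5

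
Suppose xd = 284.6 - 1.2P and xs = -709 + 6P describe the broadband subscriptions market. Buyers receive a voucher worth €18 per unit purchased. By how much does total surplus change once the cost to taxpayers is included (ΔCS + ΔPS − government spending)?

Pre-subsidy: 284.6 - 1.2P = -709 + 6P gives P* = 138, x* = 119.
With the rebate, buyers effectively pay Pb = Ps − 18, where Ps is the price sellers receive.
Demand in terms of Ps becomes xd = 284.6 − 1.2(Ps − 18) = 306.2 - 1.2Ps. Setting this equal to supply: 306.2 - 1.2Ps = -709 + 6Ps, so Ps = 141.
Buyers pay Pb = 141 − 18 = 123; x' = -709 + 6·141 = 137.
ΔCS = ½(119 + 137)(138 − 123) = 1920; ΔPS = ½(119 + 137)(141 − 138) = 384.
Government spending = 18 × 137 = 2466.
Net change = 1920 + 384 − 2466 = -162. The loss equals the DWL triangle ½·18·18.

Net change in total surplus = -€162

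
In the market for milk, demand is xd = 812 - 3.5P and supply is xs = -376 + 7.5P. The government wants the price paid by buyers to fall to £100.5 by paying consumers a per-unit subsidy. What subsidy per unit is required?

At a buyer price of 100.5, quantity demanded is 812 − 3.5·100.5 = 460.25.
Sellers supply 460.25 only when they receive Ps with -376 + 7.5·Ps = 460.25, i.e. Ps = 111.5.
s = Ps − Pb = 111.5 − 100.5 = 11.

Required subsidy s = £11 per unit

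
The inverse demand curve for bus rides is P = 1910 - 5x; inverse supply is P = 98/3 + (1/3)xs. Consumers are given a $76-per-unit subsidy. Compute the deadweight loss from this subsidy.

Pre-subsidy: 1910 - 5x = 98/3 + (1/3)x gives x* = 352 and P* = 150.
With the rebate, buyers effectively pay Pb = Ps − 76, where Ps is the price sellers receive.
On the curves, Pb = 1910 - 5x and Ps = 98/3 + (1/3)x; the wedge Ps − Pb = 76 gives 98/3 + (1/3)x − (1910 - 5x) = 76, so x' = 366.25.
Then Pb = 1910 − 5·366.25 = 78.75 and Ps = 98/3 + (1/3)·366.25 = 154.75.
The subsidy expands output by 366.25 − 352 = 14.25 past the efficient level; on those units the gap between marginal cost and willingness to pay runs from 0 up to 76.
DWL = ½ × 76 × 14.25 = 541.5.

Deadweight loss = $541.5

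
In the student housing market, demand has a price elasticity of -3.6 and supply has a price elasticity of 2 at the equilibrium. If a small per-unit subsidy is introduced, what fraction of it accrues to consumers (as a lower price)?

For a small subsidy around the equilibrium, the benefit split depends on the relative slopes, which at a point are proportional to the elasticities.
Buyer share = εs/(εs + |εd|) = 2/(2 + 3.6) = 5/14; seller share = |εd|/(εs + |εd|) = 9/14.

Consumer share = 5/14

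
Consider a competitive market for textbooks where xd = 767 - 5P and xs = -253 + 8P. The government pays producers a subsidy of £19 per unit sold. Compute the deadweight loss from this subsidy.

Deadweight loss = 7220/13

Pre-subsidy: 767 - 5P = -253 + 8P gives P* = 1020/13, x* = 4871/13.
With the subsidy, sellers receive Ps = Pb + 19 for each unit, where Pb is the price buyers pay.
Supply in terms of Pb becomes xs = -253 + 8(Pb + 19) = -101 + 8Pb. Setting this equal to demand: 767 - 5Pb = -101 + 8Pb, so Pb = 868/13.
Sellers receive Ps = 868/13 + 19 = 1115/13; x' = 767 − 5·(868/13) = 5631/13.
The subsidy expands output by 5631/13 − 4871/13 = 760/13 past the efficient level; on those units the gap between marginal cost and willingness to pay runs from 0 up to 19.
DWL = ½ × 19 × 760/13 = 7220/13.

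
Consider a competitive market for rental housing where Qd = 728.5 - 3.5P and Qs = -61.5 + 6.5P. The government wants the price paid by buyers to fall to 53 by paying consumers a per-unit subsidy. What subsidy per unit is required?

At a buyer price of 53, quantity demanded is 728.5 − 3.5·53 = 543.
Sellers supply 543 only when they receive Ps with -61.5 + 6.5·Ps = 543, i.e. Ps = 93.
s = Ps − Pb = 93 − 53 = 40.

Required subsidy s = 40 per unit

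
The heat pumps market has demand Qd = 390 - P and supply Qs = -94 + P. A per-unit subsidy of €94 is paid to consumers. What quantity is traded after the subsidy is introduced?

Q' = 195

Pre-subsidy: 390 - P = -94 + P gives P* = 242, Q* = 148.
With the rebate, buyers effectively pay Pb = Ps − 94, where Ps is the price sellers receive.
Demand in terms of Ps becomes Qd = 390 − 1(Ps − 94) = 484 - Ps. Setting this equal to supply: 484 - Ps = -94 + Ps, so Ps = 289.
Buyers pay Pb = 289 − 94 = 195; Q' = -94 + 1·289 = 195.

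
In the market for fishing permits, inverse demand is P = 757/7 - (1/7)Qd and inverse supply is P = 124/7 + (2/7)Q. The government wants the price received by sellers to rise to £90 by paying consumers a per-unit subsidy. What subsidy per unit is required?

Required subsidy s = £18 per unit

At a seller price of 90, quantity supplied is -62 + 3.5·90 = 253.
Buyers absorb 253 only when they pay Pb = 757/7 − (1/7)·253 = 72.
s = Ps − Pb = 90 − 72 = 18.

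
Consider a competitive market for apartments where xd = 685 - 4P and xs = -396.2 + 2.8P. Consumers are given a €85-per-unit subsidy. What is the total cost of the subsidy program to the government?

Pre-subsidy: 685 - 4P = -396.2 + 2.8P gives P* = 159, x* = 49.
With the rebate, buyers effectively pay Pb = Ps − 85, where Ps is the price sellers receive.
Demand in terms of Ps becomes xd = 685 − 4(Ps − 85) = 1025 - 4Ps. Setting this equal to supply: 1025 - 4Ps = -396.2 + 2.8Ps, so Ps = 209.
Buyers pay Pb = 209 − 85 = 124; x' = -396.2 + 2.8·209 = 189.
Government outlay = subsidy × quantity = 85 × 189 = 16065.

Government cost = €16065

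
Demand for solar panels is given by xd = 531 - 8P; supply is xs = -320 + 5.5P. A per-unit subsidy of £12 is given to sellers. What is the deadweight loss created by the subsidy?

Deadweight loss = 704/3

Pre-subsidy: 531 - 8P = -320 + 5.5P gives P* = 1702/27, x* = 721/27.
With the subsidy, sellers receive Ps = Pb + 12 for each unit, where Pb is the price buyers pay.
Supply in terms of Pb becomes xs = -320 + 5.5(Pb + 12) = -254 + 5.5Pb. Setting this equal to demand: 531 - 8Pb = -254 + 5.5Pb, so Pb = 1570/27.
Sellers receive Ps = 1570/27 + 12 = 1894/27; x' = 531 − 8·(1570/27) = 1777/27.
The subsidy expands output by 1777/27 − 721/27 = 352/9 past the efficient level; on those units the gap between marginal cost and willingness to pay runs from 0 up to 12.
DWL = ½ × 12 × 352/9 = 704/3.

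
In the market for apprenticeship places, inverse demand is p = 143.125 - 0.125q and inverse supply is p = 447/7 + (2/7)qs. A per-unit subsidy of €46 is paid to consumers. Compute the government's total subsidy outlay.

Government cost = €14030

Pre-subsidy: 143.125 - 0.125q = 447/7 + (2/7)q gives q* = 193 and p* = 119.
With the rebate, buyers effectively pay pb = ps − 46, where ps is the price sellers receive.
On the curves, pb = 143.125 - 0.125q and ps = 447/7 + (2/7)q; the wedge ps − pb = 46 gives 447/7 + (2/7)q − (143.125 - 0.125q) = 46, so q' = 305.
Then pb = 143.125 − 0.125·305 = 105 and ps = 447/7 + (2/7)·305 = 151.
Government outlay = subsidy × quantity = 46 × 305 = 14030.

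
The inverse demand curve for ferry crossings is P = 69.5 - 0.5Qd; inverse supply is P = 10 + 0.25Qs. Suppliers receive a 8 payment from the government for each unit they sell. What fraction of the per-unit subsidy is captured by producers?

Producer share = 1/3

Pre-subsidy: 69.5 - 0.5Q = 10 + 0.25Q gives Q* = 238/3 and P* = 179/6.
With the subsidy, sellers receive Ps = Pb + 8 for each unit, where Pb is the price buyers pay.
On the curves, Pb = 69.5 - 0.5Q and Ps = 10 + 0.25Q; the wedge Ps − Pb = 8 gives 10 + 0.25Q − (69.5 - 0.5Q) = 8, so Q' = 90.
Then Pb = 69.5 − 0.5·90 = 24.5 and Ps = 10 + 0.25·90 = 32.5.
Buyers' price falls by P* − Pb = 179/6 − 24.5 = 16/3; sellers' price rises by Ps − P* = 32.5 − 179/6 = 8/3.
So producers capture (8/3)/8 = 1/3 of each unit of subsidy.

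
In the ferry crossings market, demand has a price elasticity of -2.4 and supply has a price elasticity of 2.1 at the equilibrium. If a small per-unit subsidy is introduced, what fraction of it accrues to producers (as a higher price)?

Producer share = 8/15

For a small subsidy around the equilibrium, the benefit split depends on the relative slopes, which at a point are proportional to the elasticities.
Buyer share = εs/(εs + |εd|) = 2.1/(2.1 + 2.4) = 7/15; seller share = |εd|/(εs + |εd|) = 8/15.
So producers capture 8/15 of the subsidy.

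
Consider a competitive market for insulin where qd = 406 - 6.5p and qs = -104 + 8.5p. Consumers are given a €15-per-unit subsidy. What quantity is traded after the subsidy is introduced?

q' = 240.25

Pre-subsidy: 406 - 6.5p = -104 + 8.5p gives p* = 34, q* = 185.
With the rebate, buyers effectively pay pb = ps − 15, where ps is the price sellers receive.
Demand in terms of ps becomes qd = 406 − 6.5(ps − 15) = 503.5 - 6.5ps. Setting this equal to supply: 503.5 - 6.5ps = -104 + 8.5ps, so ps = 40.5.
Buyers pay pb = 40.5 − 15 = 25.5; q' = -104 + 8.5·40.5 = 240.25.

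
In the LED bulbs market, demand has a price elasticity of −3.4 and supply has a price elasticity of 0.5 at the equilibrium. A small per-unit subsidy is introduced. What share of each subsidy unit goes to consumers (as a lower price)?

Consumer share = 5/39

For a small subsidy around the equilibrium, the benefit split depends on the relative slopes, which at a point are proportional to the elasticities.
Buyer share = εs/(εs + |εd|) = 0.5/(0.5 + 3.4) = 5/39; seller share = |εd|/(εs + |εd|) = 34/39.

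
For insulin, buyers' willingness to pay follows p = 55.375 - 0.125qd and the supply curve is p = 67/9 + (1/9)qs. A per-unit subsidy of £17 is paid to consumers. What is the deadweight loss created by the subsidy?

Pre-subsidy: 55.375 - 0.125q = 67/9 + (1/9)q gives q* = 203 and p* = 30.
With the rebate, buyers effectively pay pb = ps − 17, where ps is the price sellers receive.
On the curves, pb = 55.375 - 0.125q and ps = 67/9 + (1/9)q; the wedge ps − pb = 17 gives 67/9 + (1/9)q − (55.375 - 0.125q) = 17, so q' = 275.
Then pb = 55.375 − 0.125·275 = 21 and ps = 67/9 + (1/9)·275 = 38.
The subsidy expands output by 275 − 203 = 72 past the efficient level; on those units the gap between marginal cost and willingness to pay runs from 0 up to 17.
DWL = ½ × 17 × 72 = 612.

Deadweight loss = £612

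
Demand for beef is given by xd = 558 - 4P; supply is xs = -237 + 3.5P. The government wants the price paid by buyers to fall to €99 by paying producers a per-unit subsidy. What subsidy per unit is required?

At a buyer price of 99, quantity demanded is 558 − 4·99 = 162.
Sellers supply 162 only when they receive Ps with -237 + 3.5·Ps = 162, i.e. Ps = 114.
s = Ps − Pb = 114 − 99 = 15.

Required subsidy s = €15 per unit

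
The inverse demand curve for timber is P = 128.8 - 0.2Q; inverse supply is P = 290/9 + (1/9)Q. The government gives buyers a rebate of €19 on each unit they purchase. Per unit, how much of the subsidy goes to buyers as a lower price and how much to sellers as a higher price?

Pre-subsidy: 128.8 - 0.2Q = 290/9 + (1/9)Q gives Q* = 2173/7 and P* = 467/7.
With the rebate, buyers effectively pay Pb = Ps − 19, where Ps is the price sellers receive.
On the curves, Pb = 128.8 - 0.2Q and Ps = 290/9 + (1/9)Q; the wedge Ps − Pb = 19 gives 290/9 + (1/9)Q − (128.8 - 0.2Q) = 19, so Q' = 371.5.
Then Pb = 128.8 − 0.2·371.5 = 54.5 and Ps = 290/9 + (1/9)·371.5 = 73.5.
Buyers' price falls by P* − Pb = 467/7 − 54.5 = 171/14; sellers' price rises by Ps − P* = 73.5 − 467/7 = 95/14.

Buyers gain 171/14 per unit; sellers gain 95/14 per unit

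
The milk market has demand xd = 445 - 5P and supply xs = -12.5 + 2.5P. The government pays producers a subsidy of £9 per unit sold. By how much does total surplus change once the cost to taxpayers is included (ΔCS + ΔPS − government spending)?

Net change in total surplus = -£67.5

Pre-subsidy: 445 - 5P = -12.5 + 2.5P gives P* = 61, x* = 140.
With the subsidy, sellers receive Ps = Pb + 9 for each unit, where Pb is the price buyers pay.
Supply in terms of Pb becomes xs = -12.5 + 2.5(Pb + 9) = 10 + 2.5Pb. Setting this equal to demand: 445 - 5Pb = 10 + 2.5Pb, so Pb = 58.
Sellers receive Ps = 58 + 9 = 67; x' = 445 − 5·58 = 155.
ΔCS = ½(140 + 155)(61 − 58) = 442.5; ΔPS = ½(140 + 155)(67 − 61) = 885.
Government spending = 9 × 155 = 1395.
Net change = 442.5 + 885 − 1395 = -67.5. The loss equals the DWL triangle ½·9·15.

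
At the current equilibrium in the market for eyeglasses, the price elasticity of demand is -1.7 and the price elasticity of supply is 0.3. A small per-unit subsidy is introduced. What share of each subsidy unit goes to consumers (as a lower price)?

Consumer share = 0.15

For a small subsidy around the equilibrium, the benefit split depends on the relative slopes, which at a point are proportional to the elasticities.
Buyer share = εs/(εs + |εd|) = 0.3/(0.3 + 1.7) = 0.15; seller share = |εd|/(εs + |εd|) = 0.85.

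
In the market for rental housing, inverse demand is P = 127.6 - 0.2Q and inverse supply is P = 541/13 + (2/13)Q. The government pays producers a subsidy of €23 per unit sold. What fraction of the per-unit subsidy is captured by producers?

Pre-subsidy: 127.6 - 0.2Q = 541/13 + (2/13)Q gives Q* = 243 and P* = 79.
With the subsidy, sellers receive Ps = Pb + 23 for each unit, where Pb is the price buyers pay.
On the curves, Pb = 127.6 - 0.2Q and Ps = 541/13 + (2/13)Q; the wedge Ps − Pb = 23 gives 541/13 + (2/13)Q − (127.6 - 0.2Q) = 23, so Q' = 308.
Then Pb = 127.6 − 0.2·308 = 66 and Ps = 541/13 + (2/13)·308 = 89.
Buyers' price falls by P* − Pb = 79 − 66 = 13; sellers' price rises by Ps − P* = 89 − 79 = 10.
So producers capture 10/23 = 10/23 of each unit of subsidy.

Producer share = 10/23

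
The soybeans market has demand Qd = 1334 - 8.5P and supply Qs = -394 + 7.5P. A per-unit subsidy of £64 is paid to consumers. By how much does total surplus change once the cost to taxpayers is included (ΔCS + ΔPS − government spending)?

Pre-subsidy: 1334 - 8.5P = -394 + 7.5P gives P* = 108, Q* = 416.
With the rebate, buyers effectively pay Pb = Ps − 64, where Ps is the price sellers receive.
Demand in terms of Ps becomes Qd = 1334 − 8.5(Ps − 64) = 1878 - 8.5Ps. Setting this equal to supply: 1878 - 8.5Ps = -394 + 7.5Ps, so Ps = 142.
Buyers pay Pb = 142 − 64 = 78; Q' = -394 + 7.5·142 = 671.
ΔCS = ½(416 + 671)(108 − 78) = 16305; ΔPS = ½(416 + 671)(142 − 108) = 18479.
Government spending = 64 × 671 = 42944.
Net change = 16305 + 18479 − 42944 = -8160. The loss equals the DWL triangle ½·64·255.

Net change in total surplus = -£8160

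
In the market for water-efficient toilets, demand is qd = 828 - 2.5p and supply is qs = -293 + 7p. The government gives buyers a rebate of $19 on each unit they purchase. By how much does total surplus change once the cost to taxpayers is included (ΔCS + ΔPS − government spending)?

Pre-subsidy: 828 - 2.5p = -293 + 7p gives p* = 118, q* = 533.
With the rebate, buyers effectively pay pb = ps − 19, where ps is the price sellers receive.
Demand in terms of ps becomes qd = 828 − 2.5(ps − 19) = 875.5 - 2.5ps. Setting this equal to supply: 875.5 - 2.5ps = -293 + 7ps, so ps = 123.
Buyers pay pb = 123 − 19 = 104; q' = -293 + 7·123 = 568.
ΔCS = ½(533 + 568)(118 − 104) = 7707; ΔPS = ½(533 + 568)(123 − 118) = 2752.5.
Government spending = 19 × 568 = 10792.
Net change = 7707 + 2752.5 − 10792 = -332.5. The loss equals the DWL triangle ½·19·35.

Net change in total surplus = -$332.5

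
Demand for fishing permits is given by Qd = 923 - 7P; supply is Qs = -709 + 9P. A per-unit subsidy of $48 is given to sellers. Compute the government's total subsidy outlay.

Government cost = $19104

Pre-subsidy: 923 - 7P = -709 + 9P gives P* = 102, Q* = 209.
With the subsidy, sellers receive Ps = Pb + 48 for each unit, where Pb is the price buyers pay.
Supply in terms of Pb becomes Qs = -709 + 9(Pb + 48) = -277 + 9Pb. Setting this equal to demand: 923 - 7Pb = -277 + 9Pb, so Pb = 75.
Sellers receive Ps = 75 + 48 = 123; Q' = 923 − 7·75 = 398.
Government outlay = subsidy × quantity = 48 × 398 = 19104.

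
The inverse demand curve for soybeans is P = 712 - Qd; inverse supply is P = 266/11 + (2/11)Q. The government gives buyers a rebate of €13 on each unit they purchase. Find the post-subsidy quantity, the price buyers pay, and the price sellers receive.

Q' = 593; buyers pay €119; sellers receive €132

Pre-subsidy: 712 - Q = 266/11 + (2/11)Q gives Q* = 582 and P* = 130.
With the rebate, buyers effectively pay Pb = Ps − 13, where Ps is the price sellers receive.
On the curves, Pb = 712 - Q and Ps = 266/11 + (2/11)Q; the wedge Ps − Pb = 13 gives 266/11 + (2/11)Q − (712 - Q) = 13, so Q' = 593.
Then Pb = 712 − 1·593 = 119 and Ps = 266/11 + (2/11)·593 = 132.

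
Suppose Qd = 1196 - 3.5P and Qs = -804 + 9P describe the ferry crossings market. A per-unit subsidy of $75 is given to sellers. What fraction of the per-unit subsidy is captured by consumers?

Pre-subsidy: 1196 - 3.5P = -804 + 9P gives P* = 160, Q* = 636.
With the subsidy, sellers receive Ps = Pb + 75 for each unit, where Pb is the price buyers pay.
Supply in terms of Pb becomes Qs = -804 + 9(Pb + 75) = -129 + 9Pb. Setting this equal to demand: 1196 - 3.5Pb = -129 + 9Pb, so Pb = 106.
Sellers receive Ps = 106 + 75 = 181; Q' = 1196 − 3.5·106 = 825.
Buyers' price falls by P* − Pb = 160 − 106 = 54; sellers' price rises by Ps − P* = 181 − 160 = 21.
So consumers capture 54/75 = 0.72 of each unit of subsidy.

Consumer share = 0.72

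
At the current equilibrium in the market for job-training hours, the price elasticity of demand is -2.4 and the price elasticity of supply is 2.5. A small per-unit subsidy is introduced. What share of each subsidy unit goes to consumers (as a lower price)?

For a small subsidy around the equilibrium, the benefit split depends on the relative slopes, which at a point are proportional to the elasticities.
Buyer share = εs/(εs + |εd|) = 2.5/(2.5 + 2.4) = 25/49; seller share = |εd|/(εs + |εd|) = 24/49.

Consumer share = 25/49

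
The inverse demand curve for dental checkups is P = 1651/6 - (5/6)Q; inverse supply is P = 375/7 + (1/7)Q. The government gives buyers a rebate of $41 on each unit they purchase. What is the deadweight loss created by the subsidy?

Deadweight loss = $861

Pre-subsidy: 1651/6 - (5/6)Q = 375/7 + (1/7)Q gives Q* = 227 and P* = 86.
With the rebate, buyers effectively pay Pb = Ps − 41, where Ps is the price sellers receive.
On the curves, Pb = 1651/6 - (5/6)Q and Ps = 375/7 + (1/7)Q; the wedge Ps − Pb = 41 gives 375/7 + (1/7)Q − (1651/6 - (5/6)Q) = 41, so Q' = 269.
Then Pb = 1651/6 − (5/6)·269 = 51 and Ps = 375/7 + (1/7)·269 = 92.
The subsidy expands output by 269 − 227 = 42 past the efficient level; on those units the gap between marginal cost and willingness to pay runs from 0 up to 41.
DWL = ½ × 41 × 42 = 861.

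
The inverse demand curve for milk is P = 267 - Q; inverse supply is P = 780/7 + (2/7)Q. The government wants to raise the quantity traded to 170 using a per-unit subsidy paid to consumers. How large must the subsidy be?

At Q = 170, from the demand curve buyers pay Pb = 267 − 1·170 = 97; from the supply curve sellers need Ps = 780/7 + (2/7)·170 = 160.
The subsidy must fill the gap: s = Ps − Pb = 160 − 97 = 63.

Required subsidy s = 63 per unit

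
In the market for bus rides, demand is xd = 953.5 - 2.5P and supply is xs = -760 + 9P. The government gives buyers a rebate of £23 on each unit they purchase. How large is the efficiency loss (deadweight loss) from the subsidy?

Deadweight loss = £517.5

Pre-subsidy: 953.5 - 2.5P = -760 + 9P gives P* = 149, x* = 581.
With the rebate, buyers effectively pay Pb = Ps − 23, where Ps is the price sellers receive.
Demand in terms of Ps becomes xd = 953.5 − 2.5(Ps − 23) = 1011 - 2.5Ps. Setting this equal to supply: 1011 - 2.5Ps = -760 + 9Ps, so Ps = 154.
Buyers pay Pb = 154 − 23 = 131; x' = -760 + 9·154 = 626.
The subsidy expands output by 626 − 581 = 45 past the efficient level; on those units the gap between marginal cost and willingness to pay runs from 0 up to 23.
DWL = ½ × 23 × 45 = 517.5.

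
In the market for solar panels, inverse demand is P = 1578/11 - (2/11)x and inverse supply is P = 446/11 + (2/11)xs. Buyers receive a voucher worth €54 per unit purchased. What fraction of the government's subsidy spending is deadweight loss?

DWL / government spending = 297/1726

Pre-subsidy: 1578/11 - (2/11)x = 446/11 + (2/11)x gives x* = 283 and P* = 92.
With the rebate, buyers effectively pay Pb = Ps − 54, where Ps is the price sellers receive.
On the curves, Pb = 1578/11 - (2/11)x and Ps = 446/11 + (2/11)x; the wedge Ps − Pb = 54 gives 446/11 + (2/11)x − (1578/11 - (2/11)x) = 54, so x' = 431.5.
Then Pb = 1578/11 − (2/11)·431.5 = 65 and Ps = 446/11 + (2/11)·431.5 = 119.
ΔCS = ½(283 + 431.5)(92 − 65) = 9645.75; ΔPS = ½(283 + 431.5)(119 − 92) = 9645.75.
Government spending = 54 × 431.5 = 23301.
DWL = ½ × 54 × (431.5 − 283) = 4009.5; fraction = 4009.5 / 23301 = 297/1726.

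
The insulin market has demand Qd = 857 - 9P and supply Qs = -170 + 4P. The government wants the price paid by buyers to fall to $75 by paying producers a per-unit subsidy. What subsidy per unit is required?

Required subsidy s = $13 per unit

At a buyer price of 75, quantity demanded is 857 − 9·75 = 182.
Sellers supply 182 only when they receive Ps with -170 + 4·Ps = 182, i.e. Ps = 88.
s = Ps − Pb = 88 − 75 = 13.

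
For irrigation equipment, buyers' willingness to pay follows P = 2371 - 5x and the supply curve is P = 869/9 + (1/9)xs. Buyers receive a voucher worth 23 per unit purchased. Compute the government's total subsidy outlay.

Pre-subsidy: 2371 - 5x = 869/9 + (1/9)x gives x* = 445 and P* = 146.
With the rebate, buyers effectively pay Pb = Ps − 23, where Ps is the price sellers receive.
On the curves, Pb = 2371 - 5x and Ps = 869/9 + (1/9)x; the wedge Ps − Pb = 23 gives 869/9 + (1/9)x − (2371 - 5x) = 23, so x' = 449.5.
Then Pb = 2371 − 5·449.5 = 123.5 and Ps = 869/9 + (1/9)·449.5 = 146.5.
Government outlay = subsidy × quantity = 23 × 449.5 = 10338.5.

Government cost = 10338.5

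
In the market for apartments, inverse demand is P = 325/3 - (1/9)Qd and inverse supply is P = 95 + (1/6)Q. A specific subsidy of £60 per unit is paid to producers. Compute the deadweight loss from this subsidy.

Pre-subsidy: 325/3 - (1/9)Q = 95 + (1/6)Q gives Q* = 48 and P* = 103.
With the subsidy, sellers receive Ps = Pb + 60 for each unit, where Pb is the price buyers pay.
On the curves, Pb = 325/3 - (1/9)Q and Ps = 95 + (1/6)Q; the wedge Ps − Pb = 60 gives 95 + (1/6)Q − (325/3 - (1/9)Q) = 60, so Q' = 264.
Then Pb = 325/3 − (1/9)·264 = 79 and Ps = 95 + (1/6)·264 = 139.
The subsidy expands output by 264 − 48 = 216 past the efficient level; on those units the gap between marginal cost and willingness to pay runs from 0 up to 60.
DWL = ½ × 60 × 216 = 6480.

Deadweight loss = £6480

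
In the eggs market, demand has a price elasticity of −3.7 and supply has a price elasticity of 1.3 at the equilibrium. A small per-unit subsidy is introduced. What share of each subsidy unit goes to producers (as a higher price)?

For a small subsidy around the equilibrium, the benefit split depends on the relative slopes, which at a point are proportional to the elasticities.
Buyer share = εs/(εs + |εd|) = 1.3/(1.3 + 3.7) = 0.26; seller share = |εd|/(εs + |εd|) = 0.74.
So producers capture 0.74 of the subsidy.

Producer share = 0.74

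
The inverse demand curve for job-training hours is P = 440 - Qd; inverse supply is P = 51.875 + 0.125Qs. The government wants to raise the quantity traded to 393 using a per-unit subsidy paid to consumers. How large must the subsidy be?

Required subsidy s = 54 per unit

At Q = 393, from the demand curve buyers pay Pb = 440 − 1·393 = 47; from the supply curve sellers need Ps = 51.875 + 0.125·393 = 101.
The subsidy must fill the gap: s = Ps − Pb = 101 − 47 = 54.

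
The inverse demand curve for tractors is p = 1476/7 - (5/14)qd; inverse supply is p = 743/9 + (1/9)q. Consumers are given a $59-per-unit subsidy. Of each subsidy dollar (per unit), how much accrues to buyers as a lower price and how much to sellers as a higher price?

Buyers gain $45 per unit; sellers gain $14 per unit

Pre-subsidy: 1476/7 - (5/14)q = 743/9 + (1/9)q gives q* = 274 and p* = 113.
With the rebate, buyers effectively pay pb = ps − 59, where ps is the price sellers receive.
On the curves, pb = 1476/7 - (5/14)q and ps = 743/9 + (1/9)q; the wedge ps − pb = 59 gives 743/9 + (1/9)q − (1476/7 - (5/14)q) = 59, so q' = 400.
Then pb = 1476/7 − (5/14)·400 = 68 and ps = 743/9 + (1/9)·400 = 127.
Buyers' price falls by p* − pb = 113 − 68 = 45; sellers' price rises by ps − p* = 127 − 113 = 14.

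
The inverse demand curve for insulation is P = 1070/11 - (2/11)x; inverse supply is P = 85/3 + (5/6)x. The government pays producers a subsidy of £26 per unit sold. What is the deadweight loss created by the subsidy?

Pre-subsidy: 1070/11 - (2/11)x = 85/3 + (5/6)x gives x* = 4550/67 and P* = 5690/67.
With the subsidy, sellers receive Ps = Pb + 26 for each unit, where Pb is the price buyers pay.
On the curves, Pb = 1070/11 - (2/11)x and Ps = 85/3 + (5/6)x; the wedge Ps − Pb = 26 gives 85/3 + (5/6)x − (1070/11 - (2/11)x) = 26, so x' = 6266/67.
Then Pb = 1070/11 − (2/11)·(6266/67) = 5378/67 and Ps = 85/3 + (5/6)·(6266/67) = 7120/67.
The subsidy expands output by 6266/67 − 4550/67 = 1716/67 past the efficient level; on those units the gap between marginal cost and willingness to pay runs from 0 up to 26.
DWL = ½ × 26 × 1716/67 = 22308/67.

Deadweight loss = 22308/67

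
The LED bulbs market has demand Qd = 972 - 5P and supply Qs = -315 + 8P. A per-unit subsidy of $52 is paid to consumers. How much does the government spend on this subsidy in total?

Pre-subsidy: 972 - 5P = -315 + 8P gives P* = 99, Q* = 477.
With the rebate, buyers effectively pay Pb = Ps − 52, where Ps is the price sellers receive.
Demand in terms of Ps becomes Qd = 972 − 5(Ps − 52) = 1232 - 5Ps. Setting this equal to supply: 1232 - 5Ps = -315 + 8Ps, so Ps = 119.
Buyers pay Pb = 119 − 52 = 67; Q' = -315 + 8·119 = 637.
Government outlay = subsidy × quantity = 52 × 637 = 33124.

Government cost = $33124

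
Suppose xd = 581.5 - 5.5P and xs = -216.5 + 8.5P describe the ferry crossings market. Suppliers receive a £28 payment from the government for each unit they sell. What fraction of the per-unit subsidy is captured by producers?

Producer share = 11/28

Pre-subsidy: 581.5 - 5.5P = -216.5 + 8.5P gives P* = 57, x* = 268.
With the subsidy, sellers receive Ps = Pb + 28 for each unit, where Pb is the price buyers pay.
Supply in terms of Pb becomes xs = -216.5 + 8.5(Pb + 28) = 21.5 + 8.5Pb. Setting this equal to demand: 581.5 - 5.5Pb = 21.5 + 8.5Pb, so Pb = 40.
Sellers receive Ps = 40 + 28 = 68; x' = 581.5 − 5.5·40 = 361.5.
Buyers' price falls by P* − Pb = 57 − 40 = 17; sellers' price rises by Ps − P* = 68 − 57 = 11.
So producers capture 11/28 = 11/28 of each unit of subsidy.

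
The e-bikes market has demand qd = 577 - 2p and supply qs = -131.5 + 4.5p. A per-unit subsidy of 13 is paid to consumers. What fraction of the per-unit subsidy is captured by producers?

Producer share = 4/13

Pre-subsidy: 577 - 2p = -131.5 + 4.5p gives p* = 109, q* = 359.
With the rebate, buyers effectively pay pb = ps − 13, where ps is the price sellers receive.
Demand in terms of ps becomes qd = 577 − 2(ps − 13) = 603 - 2ps. Setting this equal to supply: 603 - 2ps = -131.5 + 4.5ps, so ps = 113.
Buyers pay pb = 113 − 13 = 100; q' = -131.5 + 4.5·113 = 377.
Buyers' price falls by p* − pb = 109 − 100 = 9; sellers' price rises by ps − p* = 113 − 109 = 4.
So producers capture 4/13 = 4/13 of each unit of subsidy.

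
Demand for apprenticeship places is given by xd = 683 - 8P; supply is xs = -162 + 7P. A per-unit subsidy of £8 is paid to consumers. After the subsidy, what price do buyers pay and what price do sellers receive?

Pre-subsidy: 683 - 8P = -162 + 7P gives P* = 169/3, x* = 697/3.
With the rebate, buyers effectively pay Pb = Ps − 8, where Ps is the price sellers receive.
Demand in terms of Ps becomes xd = 683 − 8(Ps − 8) = 747 - 8Ps. Setting this equal to supply: 747 - 8Ps = -162 + 7Ps, so Ps = 60.6.
Buyers pay Pb = 60.6 − 8 = 52.6; x' = -162 + 7·60.6 = 262.2.

Buyers pay £52.6; sellers receive £60.6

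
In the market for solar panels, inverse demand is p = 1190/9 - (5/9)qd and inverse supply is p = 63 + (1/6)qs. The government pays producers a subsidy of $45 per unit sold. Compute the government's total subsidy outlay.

Government cost = 92520/13

Pre-subsidy: 1190/9 - (5/9)q = 63 + (1/6)q gives q* = 1246/13 and p* = 3080/39.
With the subsidy, sellers receive ps = pb + 45 for each unit, where pb is the price buyers pay.
On the curves, pb = 1190/9 - (5/9)q and ps = 63 + (1/6)q; the wedge ps − pb = 45 gives 63 + (1/6)q − (1190/9 - (5/9)q) = 45, so q' = 2056/13.
Then pb = 1190/9 − (5/9)·(2056/13) = 1730/39 and ps = 63 + (1/6)·(2056/13) = 3485/39.
Government outlay = subsidy × quantity = 45 × 2056/13 = 92520/13.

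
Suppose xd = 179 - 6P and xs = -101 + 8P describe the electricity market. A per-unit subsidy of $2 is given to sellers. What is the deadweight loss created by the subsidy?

Pre-subsidy: 179 - 6P = -101 + 8P gives P* = 20, x* = 59.
With the subsidy, sellers receive Ps = Pb + 2 for each unit, where Pb is the price buyers pay.
Supply in terms of Pb becomes xs = -101 + 8(Pb + 2) = -85 + 8Pb. Setting this equal to demand: 179 - 6Pb = -85 + 8Pb, so Pb = 132/7.
Sellers receive Ps = 132/7 + 2 = 146/7; x' = 179 − 6·(132/7) = 461/7.
The subsidy expands output by 461/7 − 59 = 48/7 past the efficient level; on those units the gap between marginal cost and willingness to pay runs from 0 up to 2.
DWL = ½ × 2 × 48/7 = 48/7.

Deadweight loss = 48/7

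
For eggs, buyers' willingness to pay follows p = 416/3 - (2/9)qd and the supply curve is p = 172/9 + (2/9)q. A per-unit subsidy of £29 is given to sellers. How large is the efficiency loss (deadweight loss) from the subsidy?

Deadweight loss = £946.125

Pre-subsidy: 416/3 - (2/9)q = 172/9 + (2/9)q gives q* = 269 and p* = 710/9.
With the subsidy, sellers receive ps = pb + 29 for each unit, where pb is the price buyers pay.
On the curves, pb = 416/3 - (2/9)q and ps = 172/9 + (2/9)q; the wedge ps − pb = 29 gives 172/9 + (2/9)q − (416/3 - (2/9)q) = 29, so q' = 334.25.
Then pb = 416/3 − (2/9)·334.25 = 1159/18 and ps = 172/9 + (2/9)·334.25 = 1681/18.
The subsidy expands output by 334.25 − 269 = 65.25 past the efficient level; on those units the gap between marginal cost and willingness to pay runs from 0 up to 29.
DWL = ½ × 29 × 65.25 = 946.125.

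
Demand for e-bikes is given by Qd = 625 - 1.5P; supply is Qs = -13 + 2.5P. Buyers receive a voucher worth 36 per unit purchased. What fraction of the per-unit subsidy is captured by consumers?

Pre-subsidy: 625 - 1.5P = -13 + 2.5P gives P* = 159.5, Q* = 385.75.
With the rebate, buyers effectively pay Pb = Ps − 36, where Ps is the price sellers receive.
Demand in terms of Ps becomes Qd = 625 − 1.5(Ps − 36) = 679 - 1.5Ps. Setting this equal to supply: 679 - 1.5Ps = -13 + 2.5Ps, so Ps = 173.
Buyers pay Pb = 173 − 36 = 137; Q' = -13 + 2.5·173 = 419.5.
Buyers' price falls by P* − Pb = 159.5 − 137 = 22.5; sellers' price rises by Ps − P* = 173 − 159.5 = 13.5.
So consumers capture 22.5/36 = 0.625 of each unit of subsidy.

Consumer share = 0.625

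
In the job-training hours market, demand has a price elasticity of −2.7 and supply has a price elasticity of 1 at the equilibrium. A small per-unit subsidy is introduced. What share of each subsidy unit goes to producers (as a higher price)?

Producer share = 27/37

For a small subsidy around the equilibrium, the benefit split depends on the relative slopes, which at a point are proportional to the elasticities.
Buyer share = εs/(εs + |εd|) = 1/(1 + 2.7) = 10/37; seller share = |εd|/(εs + |εd|) = 27/37.
So producers capture 27/37 of the subsidy.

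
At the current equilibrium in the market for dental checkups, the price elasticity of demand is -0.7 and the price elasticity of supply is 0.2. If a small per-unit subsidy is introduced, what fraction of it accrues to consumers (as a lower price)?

Consumer share = 2/9

For a small subsidy around the equilibrium, the benefit split depends on the relative slopes, which at a point are proportional to the elasticities.
Buyer share = εs/(εs + |εd|) = 0.2/(0.2 + 0.7) = 2/9; seller share = |εd|/(εs + |εd|) = 7/9.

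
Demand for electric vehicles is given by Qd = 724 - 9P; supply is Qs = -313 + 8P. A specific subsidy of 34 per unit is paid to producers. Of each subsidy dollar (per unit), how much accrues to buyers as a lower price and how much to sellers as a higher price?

Buyers gain 16 per unit; sellers gain 18 per unit

Pre-subsidy: 724 - 9P = -313 + 8P gives P* = 61, Q* = 175.
With the subsidy, sellers receive Ps = Pb + 34 for each unit, where Pb is the price buyers pay.
Supply in terms of Pb becomes Qs = -313 + 8(Pb + 34) = -41 + 8Pb. Setting this equal to demand: 724 - 9Pb = -41 + 8Pb, so Pb = 45.
Sellers receive Ps = 45 + 34 = 79; Q' = 724 − 9·45 = 319.
Buyers' price falls by P* − Pb = 61 − 45 = 16; sellers' price rises by Ps − P* = 79 − 61 = 18.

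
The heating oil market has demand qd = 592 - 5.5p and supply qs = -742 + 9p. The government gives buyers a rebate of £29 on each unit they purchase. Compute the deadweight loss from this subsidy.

Deadweight loss = £1435.5

Pre-subsidy: 592 - 5.5p = -742 + 9p gives p* = 92, q* = 86.
With the rebate, buyers effectively pay pb = ps − 29, where ps is the price sellers receive.
Demand in terms of ps becomes qd = 592 − 5.5(ps − 29) = 751.5 - 5.5ps. Setting this equal to supply: 751.5 - 5.5ps = -742 + 9ps, so ps = 103.
Buyers pay pb = 103 − 29 = 74; q' = -742 + 9·103 = 185.
The subsidy expands output by 185 − 86 = 99 past the efficient level; on those units the gap between marginal cost and willingness to pay runs from 0 up to 29.
DWL = ½ × 29 × 99 = 1435.5.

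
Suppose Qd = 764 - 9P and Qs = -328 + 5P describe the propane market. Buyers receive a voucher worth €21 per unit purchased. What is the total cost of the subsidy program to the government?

Pre-subsidy: 764 - 9P = -328 + 5P gives P* = 78, Q* = 62.
With the rebate, buyers effectively pay Pb = Ps − 21, where Ps is the price sellers receive.
Demand in terms of Ps becomes Qd = 764 − 9(Ps − 21) = 953 - 9Ps. Setting this equal to supply: 953 - 9Ps = -328 + 5Ps, so Ps = 91.5.
Buyers pay Pb = 91.5 − 21 = 70.5; Q' = -328 + 5·91.5 = 129.5.
Government outlay = subsidy × quantity = 21 × 129.5 = 2719.5.

Government cost = €2719.5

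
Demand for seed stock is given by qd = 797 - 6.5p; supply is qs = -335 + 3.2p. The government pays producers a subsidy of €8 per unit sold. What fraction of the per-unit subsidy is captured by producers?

Pre-subsidy: 797 - 6.5p = -335 + 3.2p gives p* = 11320/97, q* = 3729/97.
With the subsidy, sellers receive ps = pb + 8 for each unit, where pb is the price buyers pay.
Supply in terms of pb becomes qs = -335 + 3.2(pb + 8) = -309.4 + 3.2pb. Setting this equal to demand: 797 - 6.5pb = -309.4 + 3.2pb, so pb = 11064/97.
Sellers receive ps = 11064/97 + 8 = 11840/97; q' = 797 − 6.5·(11064/97) = 5393/97.
Buyers' price falls by p* − pb = 11320/97 − 11064/97 = 256/97; sellers' price rises by ps − p* = 11840/97 − 11320/97 = 520/97.
So producers capture (520/97)/8 = 65/97 of each unit of subsidy.

Producer share = 65/97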